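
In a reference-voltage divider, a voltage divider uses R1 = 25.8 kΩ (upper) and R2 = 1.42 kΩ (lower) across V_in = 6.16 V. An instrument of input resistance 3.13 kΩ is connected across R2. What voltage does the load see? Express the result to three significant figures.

V_out ≈ 0.225 V

The load sits in parallel with R2, giving an effective lower resistance R2' = R2·R_L/(R2+R_L) = 0.9768 kΩ.
Now apply the divider: V_out = 6.16 × 0.03648 = 0.2247 V.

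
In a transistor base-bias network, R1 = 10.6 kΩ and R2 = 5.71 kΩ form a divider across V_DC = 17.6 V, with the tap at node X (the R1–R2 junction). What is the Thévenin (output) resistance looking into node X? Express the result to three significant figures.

R_th ≈ 3.71 kΩ

With V_DC suppressed (replaced by a short), R_th = R1 ‖ R2 = (10.60 × 5.71)/(10.60 + 5.71) = 3.711 kΩ.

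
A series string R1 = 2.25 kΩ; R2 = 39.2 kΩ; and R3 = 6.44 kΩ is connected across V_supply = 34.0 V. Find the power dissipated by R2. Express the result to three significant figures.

ΣR = 47.89 kΩ → I = 34.0/47.89 = 0.7100 mA.
P(R2) = I²·R2 = (0.7100)² × 39.2 = 19.76 mW.

P ≈ 19.8 mW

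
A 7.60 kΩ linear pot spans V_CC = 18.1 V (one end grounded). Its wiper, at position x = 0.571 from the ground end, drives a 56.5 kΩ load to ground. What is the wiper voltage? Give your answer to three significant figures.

The pot divides into 3.260 kΩ above the wiper and 4.340 kΩ below.
Lower segment in parallel with the load: 4.340 ‖ 56.5 = 4.030 kΩ.
V_out = 18.1 × 4.030/(3.260 + 4.030) = 10.01 V.

V_out ≈ 10.0 V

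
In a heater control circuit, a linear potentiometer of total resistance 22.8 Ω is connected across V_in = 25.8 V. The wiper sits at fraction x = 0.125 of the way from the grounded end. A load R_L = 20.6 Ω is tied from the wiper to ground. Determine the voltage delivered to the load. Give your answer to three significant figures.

Lower segment x·R_p = 2.850 Ω; upper segment (1−x)·R_p = 19.95 Ω.
R_L loads the lower segment: effective lower R = 2.504 Ω.
Loaded-divider output: V_out = 25.8 × 0.1115 = 2.877 V.

V_out ≈ 2.88 V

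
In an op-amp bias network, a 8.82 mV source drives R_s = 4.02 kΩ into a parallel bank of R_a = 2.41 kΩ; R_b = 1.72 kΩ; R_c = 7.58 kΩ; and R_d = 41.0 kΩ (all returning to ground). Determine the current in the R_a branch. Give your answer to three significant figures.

I ≈ 0.650 µA

Combine the parallel branches: R_p = (1/2.41 + 1/1.72 + 1/7.58 + 1/41.0)⁻¹ = 0.8676 kΩ.
Node voltage V_A = V_supply · R_p/(R_s + R_p) = 8.82 × 0.1775 = 1.566 mV.
I(R_a) = V_A / R_a = 1.566/2.41 = 0.6496 µA.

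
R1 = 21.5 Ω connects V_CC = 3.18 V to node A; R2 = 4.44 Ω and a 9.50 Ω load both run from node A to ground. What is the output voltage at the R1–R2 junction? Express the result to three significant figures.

R2 ‖ R_L = (4.44 × 9.50)/(4.44 + 9.50) = 3.026 Ω.
Then V_out = V_CC · R2'/(R1 + R2') = 3.18 × 3.026/24.53 = 0.3923 V.

V_out ≈ 0.392 V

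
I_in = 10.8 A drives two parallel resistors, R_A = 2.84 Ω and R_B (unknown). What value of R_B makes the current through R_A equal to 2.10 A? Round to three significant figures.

R_B ≈ 0.686 Ω

The fraction through R_A equals R_B/(R_A+R_B).
2.10/10.8 = R_B/(R_A + R_B) → R_B = R_A · (0.1944)/(1 − 0.1944) = 2.84 × 0.2414 = 0.6855 Ω.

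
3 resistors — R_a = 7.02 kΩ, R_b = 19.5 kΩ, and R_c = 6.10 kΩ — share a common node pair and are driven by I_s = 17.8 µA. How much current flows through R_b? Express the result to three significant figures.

ΣG = 1/7.02 + 1/19.5 + 1/6.10 = 0.3577.
R_b takes the fraction G_k/ΣG = 0.05128/0.3577 = 0.1434, so I = 17.8 × 0.1434 = 2.552 µA.

I ≈ 2.55 µA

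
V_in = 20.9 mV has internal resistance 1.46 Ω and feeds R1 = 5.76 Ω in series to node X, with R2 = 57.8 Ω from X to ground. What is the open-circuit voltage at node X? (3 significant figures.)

R1' = 1.46 + 5.76 = 7.220 Ω (source resistance + R1).
V_th is the unloaded tap voltage: V_in · R2/(R1'+R2) = 20.9 × 0.8890 = 18.58 mV.

V_th ≈ 18.6 mV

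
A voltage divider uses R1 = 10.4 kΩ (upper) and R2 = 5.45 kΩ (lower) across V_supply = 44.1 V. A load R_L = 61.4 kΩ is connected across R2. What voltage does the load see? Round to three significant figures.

V_out ≈ 14.3 V

First combine the lower leg with the load: R2 ‖ R_L = 5.006 kΩ.
Then V_out = V_supply · R2'/(R1 + R2') = 44.1 × 5.006/15.41 = 14.33 V.
(Unloaded it would be 15.2 V; the load pulls it down.)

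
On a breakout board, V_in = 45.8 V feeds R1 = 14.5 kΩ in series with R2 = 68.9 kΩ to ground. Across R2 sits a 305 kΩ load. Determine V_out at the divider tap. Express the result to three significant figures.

R2 ‖ R_L = (68.9 × 305)/(68.9 + 305) = 56.20 kΩ.
Voltage divider with the loaded lower leg: V_out = 45.8 × 56.20/(14.5 + 56.20) = 45.8 × 0.7949 = 36.41 V.
(Unloaded it would be 37.8 V; the load pulls it down.)

V_out ≈ 36.4 V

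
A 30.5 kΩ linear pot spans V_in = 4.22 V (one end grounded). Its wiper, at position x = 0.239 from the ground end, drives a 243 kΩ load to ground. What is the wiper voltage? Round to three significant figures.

V_out ≈ 0.986 V

Lower segment x·R_p = 7.289 kΩ; upper segment (1−x)·R_p = 23.21 kΩ.
R_L loads the lower segment: effective lower R = 7.077 kΩ.
V_out = 4.22 × 7.077/(23.21 + 7.077) = 0.9861 V.
(Unloaded: V_out = x·V_in = 1.01 V.)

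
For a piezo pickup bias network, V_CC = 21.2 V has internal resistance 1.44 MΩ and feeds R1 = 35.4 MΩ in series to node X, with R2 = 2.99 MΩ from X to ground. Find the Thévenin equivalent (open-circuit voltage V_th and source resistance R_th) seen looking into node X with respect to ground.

V_th ≈ 1.59 V, R_th ≈ 2.77 MΩ

R1' = 1.44 + 35.4 = 36.84 MΩ (source resistance + R1).
With X open, the divider is unloaded: V_th = 21.2 × 2.99/39.83 = 1.591 V.
With V_CC suppressed (replaced by a short), R_th = R1' ‖ R2 = (36.84 × 2.99)/(36.84 + 2.99) = 2.766 MΩ.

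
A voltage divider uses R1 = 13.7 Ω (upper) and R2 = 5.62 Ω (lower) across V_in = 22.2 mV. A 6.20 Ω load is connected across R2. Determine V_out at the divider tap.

V_out ≈ 3.93 mV

The load sits in parallel with R2, giving an effective lower resistance R2' = R2·R_L/(R2+R_L) = 2.948 Ω.
Then V_out = V_in · R2'/(R1 + R2') = 22.2 × 2.948/16.65 = 3.931 mV.
(Unloaded it would be 6.46 mV; the load pulls it down.)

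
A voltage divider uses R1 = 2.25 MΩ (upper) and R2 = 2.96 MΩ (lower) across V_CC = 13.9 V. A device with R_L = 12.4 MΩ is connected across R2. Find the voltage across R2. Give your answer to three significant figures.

V_out ≈ 7.16 V

R2 ‖ R_L = (2.96 × 12.4)/(2.96 + 12.4) = 2.390 MΩ.
Voltage divider with the loaded lower leg: V_out = 13.9 × 2.390/(2.25 + 2.390) = 13.9 × 0.5150 = 7.159 V.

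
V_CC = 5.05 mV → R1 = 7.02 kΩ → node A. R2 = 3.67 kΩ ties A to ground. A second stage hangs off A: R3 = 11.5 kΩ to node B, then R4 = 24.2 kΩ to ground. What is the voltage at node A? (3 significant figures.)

V_A ≈ 1.62 mV

The second stage (R3 + R4 = 35.70 kΩ) loads node A in parallel with R2.
Effective lower resistance at A: R2 ‖ 35.70 = 3.328 kΩ.
V_A = 5.05 × 3.328/(7.02 + 3.328) = 1.624 mV.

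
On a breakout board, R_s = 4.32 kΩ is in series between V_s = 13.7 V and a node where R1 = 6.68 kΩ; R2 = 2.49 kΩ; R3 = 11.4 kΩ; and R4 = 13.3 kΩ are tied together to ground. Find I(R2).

I ≈ 1.35 mA

Equivalent of the parallel group: R_p = 1.400 kΩ.
V_A = 13.7 × 1.400/5.720 = 3.353 V.
I(R2) = V_A / R2 = 3.353/2.49 = 1.347 mA.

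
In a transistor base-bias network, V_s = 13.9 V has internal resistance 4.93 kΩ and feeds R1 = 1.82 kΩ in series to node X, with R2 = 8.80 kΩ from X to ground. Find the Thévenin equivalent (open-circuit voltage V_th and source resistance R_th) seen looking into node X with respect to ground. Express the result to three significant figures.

V_th ≈ 7.87 V, R_th ≈ 3.82 kΩ

R1' = 4.93 + 1.82 = 6.750 kΩ (source resistance + R1).
V_th is the unloaded tap voltage: V_s · R2/(R1'+R2) = 13.9 × 0.5659 = 7.866 V.
Zeroing V_s shorts the top of R1' to ground, so R_th = R1' ‖ R2 = 3.820 kΩ.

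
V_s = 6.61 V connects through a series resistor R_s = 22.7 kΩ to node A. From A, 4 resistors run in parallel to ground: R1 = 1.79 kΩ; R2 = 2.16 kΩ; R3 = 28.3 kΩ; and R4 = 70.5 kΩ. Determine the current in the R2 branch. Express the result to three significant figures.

Parallel bank: R_p = 1/(1/1.79 + 1/2.16 + 1/28.3 + 1/70.5) = 0.9336 kΩ.
V_A by voltage divider: V_A = 6.61 × 0.9336/(22.7 + 0.9336) = 0.2611 V.
I(R2) = V_A / R2 = 0.2611/2.16 = 0.1209 mA.
(Equivalently: I_total = 0.2797 mA, then current-divider fraction G_k/ΣG = 0.4322.)

I ≈ 0.121 mA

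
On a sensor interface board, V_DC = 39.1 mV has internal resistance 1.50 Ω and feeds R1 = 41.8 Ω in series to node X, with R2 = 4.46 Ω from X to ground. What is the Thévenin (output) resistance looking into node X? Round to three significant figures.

R_th ≈ 4.04 Ω

R1' = 1.50 + 41.8 = 43.30 Ω (source resistance + R1).
Zeroing V_DC shorts the top of R1' to ground, so R_th = R1' ‖ R2 = 4.044 Ω.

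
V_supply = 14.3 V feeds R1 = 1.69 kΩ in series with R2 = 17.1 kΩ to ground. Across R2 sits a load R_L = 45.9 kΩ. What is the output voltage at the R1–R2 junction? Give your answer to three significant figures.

V_out ≈ 12.6 V

First combine the lower leg with the load: R2 ‖ R_L = 12.46 kΩ.
Then V_out = V_supply · R2'/(R1 + R2') = 14.3 × 12.46/14.15 = 12.59 V.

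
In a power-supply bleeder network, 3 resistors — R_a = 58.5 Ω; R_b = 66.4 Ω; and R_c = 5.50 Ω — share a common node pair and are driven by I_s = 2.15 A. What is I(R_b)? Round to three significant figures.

I ≈ 0.151 A

Conductances: ΣG = 1/58.5 + 1/66.4 + 1/5.50 = 0.2140 (1/Ω).
By the current-divider rule, I = I_s · G_k/ΣG = 2.15 × 0.07038 = 0.1513 A.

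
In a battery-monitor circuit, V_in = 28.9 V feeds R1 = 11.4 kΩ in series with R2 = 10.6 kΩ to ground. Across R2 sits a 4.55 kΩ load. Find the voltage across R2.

V_out ≈ 6.31 V

The load sits in parallel with R2, giving an effective lower resistance R2' = R2·R_L/(R2+R_L) = 3.183 kΩ.
Now apply the divider: V_out = 28.9 × 0.2183 = 6.309 V.
(Unloaded it would be 13.9 V; the load pulls it down.)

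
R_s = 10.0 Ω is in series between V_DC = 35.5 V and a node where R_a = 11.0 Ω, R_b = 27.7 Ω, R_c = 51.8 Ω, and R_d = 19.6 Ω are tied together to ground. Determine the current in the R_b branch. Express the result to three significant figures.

Parallel bank: R_p = 1/(1/11.0 + 1/27.7 + 1/51.8 + 1/19.6) = 5.068 Ω.
Node voltage V_A = V_DC · R_p/(R_s + R_p) = 35.5 × 0.3363 = 11.94 V.
Branch current I = V_A/R_b = 11.94/27.7 = 0.4310 A.

I ≈ 0.431 A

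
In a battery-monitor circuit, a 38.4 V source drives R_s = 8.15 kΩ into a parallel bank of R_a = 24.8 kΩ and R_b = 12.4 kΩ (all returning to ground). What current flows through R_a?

I ≈ 0.780 mA

Equivalent of the parallel group: R_p = 8.267 kΩ.
V_A = 38.4 × 8.267/16.42 = 19.34 V.
Branch current I = V_A/R_a = 19.34/24.8 = 0.7797 mA.
(Check via current divider: I_total = 2.339 mA; share G_k/ΣG = 0.3333 → same result.)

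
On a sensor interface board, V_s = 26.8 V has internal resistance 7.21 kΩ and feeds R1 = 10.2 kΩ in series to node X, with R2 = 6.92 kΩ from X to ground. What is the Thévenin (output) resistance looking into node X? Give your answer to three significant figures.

R_th ≈ 4.95 kΩ

R1' = 7.21 + 10.2 = 17.41 kΩ (source resistance + R1).
Looking into X with the source shorted: R_th = R1'·R2/(R1'+R2) = 17.41 × 6.92/24.33 = 4.952 kΩ.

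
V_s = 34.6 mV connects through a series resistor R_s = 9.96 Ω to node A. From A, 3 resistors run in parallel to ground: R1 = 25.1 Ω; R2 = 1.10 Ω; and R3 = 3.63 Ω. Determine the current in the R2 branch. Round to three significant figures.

Parallel bank: R_p = 1/(1/25.1 + 1/1.10 + 1/3.63) = 0.8167 Ω.
V_A by voltage divider: V_A = 34.6 × 0.8167/(9.96 + 0.8167) = 2.622 mV.
Branch current I = V_A/R2 = 2.622/1.10 = 2.384 mA.
(Check via current divider: I_total = 3.211 mA; share G_k/ΣG = 0.7425 → same result.)

I ≈ 2.38 mA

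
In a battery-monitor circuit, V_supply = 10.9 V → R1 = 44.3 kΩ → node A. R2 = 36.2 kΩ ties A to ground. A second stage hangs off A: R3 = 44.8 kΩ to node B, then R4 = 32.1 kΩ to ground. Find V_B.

Looking into the second stage from A: R3 + R4 = 76.90 kΩ appears in parallel with R2.
R2 ‖ (R3+R4) = 24.61 kΩ.
So V_A = 10.9 × 0.3572 = 3.893 V.
Then the unloaded second divider: V_B = V_A × R4/(R3+R4) = 3.893 × 0.4174 = 1.625 V.

V_B ≈ 1.63 V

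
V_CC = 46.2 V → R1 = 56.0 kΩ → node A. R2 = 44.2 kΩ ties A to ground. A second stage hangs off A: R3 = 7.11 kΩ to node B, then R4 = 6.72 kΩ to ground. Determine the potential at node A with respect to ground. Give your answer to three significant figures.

V_A ≈ 7.31 V

The second stage (R3 + R4 = 13.83 kΩ) loads node A in parallel with R2.
Effective lower resistance at A: R2 ‖ 13.83 = 10.53 kΩ.
So V_A = 46.2 × 0.1583 = 7.315 V.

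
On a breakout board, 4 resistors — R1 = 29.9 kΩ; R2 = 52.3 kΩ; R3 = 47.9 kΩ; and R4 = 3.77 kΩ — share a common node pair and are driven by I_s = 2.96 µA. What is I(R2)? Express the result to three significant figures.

I ≈ 0.167 µA

Conductances: ΣG = 1/29.9 + 1/52.3 + 1/47.9 + 1/3.77 = 0.3387 (1/kΩ).
R2 takes the fraction G_k/ΣG = 0.01912/0.3387 = 0.05645, so I = 2.96 × 0.05645 = 0.1671 µA.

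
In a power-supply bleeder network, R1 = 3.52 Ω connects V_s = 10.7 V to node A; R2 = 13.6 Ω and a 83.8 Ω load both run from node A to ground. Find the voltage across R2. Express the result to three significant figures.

V_out ≈ 8.23 V

The load sits in parallel with R2, giving an effective lower resistance R2' = R2·R_L/(R2+R_L) = 11.70 Ω.
Voltage divider with the loaded lower leg: V_out = 10.7 × 11.70/(3.52 + 11.70) = 10.7 × 0.7687 = 8.226 V.
(Unloaded it would be 8.50 V; the load pulls it down.)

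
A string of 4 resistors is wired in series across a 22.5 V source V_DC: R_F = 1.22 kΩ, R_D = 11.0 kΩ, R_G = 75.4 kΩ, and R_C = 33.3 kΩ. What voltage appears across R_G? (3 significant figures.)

V ≈ 14.0 V

Total series resistance ΣR = 1.22 + 11.0 + 75.4 + 33.3 = 120.9 kΩ.
Voltage divider: V = V_DC · (75.40 / 120.9) = 22.5 × 0.6236 = 14.03 V.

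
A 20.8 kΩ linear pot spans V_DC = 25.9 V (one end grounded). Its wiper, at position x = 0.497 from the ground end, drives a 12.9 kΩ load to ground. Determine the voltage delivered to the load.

The pot divides into 10.46 kΩ above the wiper and 10.34 kΩ below.
R_L loads the lower segment: effective lower R = 5.739 kΩ.
V_out = 25.9 × 5.739/(10.46 + 5.739) = 9.174 V.

V_out ≈ 9.17 V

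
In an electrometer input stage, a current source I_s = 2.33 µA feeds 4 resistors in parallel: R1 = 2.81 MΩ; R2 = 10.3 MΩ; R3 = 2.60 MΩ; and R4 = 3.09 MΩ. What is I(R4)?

I ≈ 0.649 µA

Conductances: ΣG = 1/2.81 + 1/10.3 + 1/2.60 + 1/3.09 = 1.161 (1/MΩ).
By the current-divider rule, I = I_s · G_k/ΣG = 2.33 × 0.2787 = 0.6494 µA.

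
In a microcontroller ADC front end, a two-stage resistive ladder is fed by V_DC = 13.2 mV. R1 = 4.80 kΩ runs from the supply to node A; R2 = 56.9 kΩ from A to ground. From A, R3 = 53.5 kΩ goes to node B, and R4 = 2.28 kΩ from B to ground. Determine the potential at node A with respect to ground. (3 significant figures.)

Node A sees R2 in parallel with the series input of stage 2, R3 + R4 = 55.78 kΩ.
R2 ‖ (R3+R4) = 28.17 kΩ.
So V_A = 13.2 × 0.8544 = 11.28 mV.

V_A ≈ 11.3 mV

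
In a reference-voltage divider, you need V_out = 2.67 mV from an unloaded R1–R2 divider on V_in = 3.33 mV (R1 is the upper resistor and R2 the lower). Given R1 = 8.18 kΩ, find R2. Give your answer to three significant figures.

Required fraction k = V_out/V_in = 0.8018.
Rearranging, R2 = R1·k/(1−k) = 8.18 × 4.045 = 33.09 kΩ.

R2 ≈ 33.1 kΩ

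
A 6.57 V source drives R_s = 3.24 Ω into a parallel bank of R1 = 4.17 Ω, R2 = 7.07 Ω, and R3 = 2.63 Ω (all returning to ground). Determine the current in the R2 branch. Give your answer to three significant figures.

Equivalent of the parallel group: R_p = 1.313 Ω.
Node voltage V_A = V_DC · R_p/(R_s + R_p) = 6.57 × 0.2884 = 1.895 V.
Branch current I = V_A/R2 = 1.895/7.07 = 0.2680 A.
(Equivalently: I_total = 1.443 A, then current-divider fraction G_k/ΣG = 0.1857.)

I ≈ 0.268 A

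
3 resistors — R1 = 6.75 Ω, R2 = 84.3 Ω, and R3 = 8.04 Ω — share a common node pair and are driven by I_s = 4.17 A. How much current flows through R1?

Conductances: ΣG = 1/6.75 + 1/84.3 + 1/8.04 = 0.2844 (1/Ω).
By the current-divider rule, I = I_s · G_k/ΣG = 4.17 × 0.5209 = 2.172 A.

I ≈ 2.17 A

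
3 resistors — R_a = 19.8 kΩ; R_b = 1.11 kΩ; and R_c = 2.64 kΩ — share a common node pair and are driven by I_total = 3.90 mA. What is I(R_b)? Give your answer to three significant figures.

I ≈ 2.64 mA

Total conductance ΣG = 1/19.8 + 1/1.11 + 1/2.64 = 1.330 (units of 1/kΩ).
Current divider: I(R_b) = I_total · G_k/ΣG = 3.90 × (0.9009/1.330) = 3.90 × 0.6773 = 2.641 mA.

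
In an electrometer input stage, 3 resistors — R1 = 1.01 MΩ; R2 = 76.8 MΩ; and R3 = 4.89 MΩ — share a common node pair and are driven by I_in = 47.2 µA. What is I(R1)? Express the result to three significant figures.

Conductances: ΣG = 1/1.01 + 1/76.8 + 1/4.89 = 1.208 (1/MΩ).
By the current-divider rule, I = I_in · G_k/ΣG = 47.2 × 0.8199 = 38.70 µA.

I ≈ 38.7 µA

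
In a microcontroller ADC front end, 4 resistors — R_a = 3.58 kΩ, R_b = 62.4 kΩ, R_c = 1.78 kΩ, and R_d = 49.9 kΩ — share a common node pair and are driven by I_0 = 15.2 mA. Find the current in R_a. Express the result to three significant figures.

Total conductance ΣG = 1/3.58 + 1/62.4 + 1/1.78 + 1/49.9 = 0.8772 (units of 1/kΩ).
Current divider: I(R_a) = I_0 · G_k/ΣG = 15.2 × (0.2793/0.8772) = 15.2 × 0.3184 = 4.840 mA.

I ≈ 4.84 mA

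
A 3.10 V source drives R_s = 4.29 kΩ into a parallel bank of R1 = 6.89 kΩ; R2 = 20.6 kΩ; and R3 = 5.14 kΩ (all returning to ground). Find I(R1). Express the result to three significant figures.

I ≈ 0.169 mA

Combine the parallel branches: R_p = (1/6.89 + 1/20.6 + 1/5.14)⁻¹ = 2.576 kΩ.
V_A = 3.10 × 2.576/6.866 = 1.163 V.
Branch current I = V_A/R1 = 1.163/6.89 = 0.1688 mA.
(Check via current divider: I_total = 0.4515 mA; share G_k/ΣG = 0.3738 → same result.)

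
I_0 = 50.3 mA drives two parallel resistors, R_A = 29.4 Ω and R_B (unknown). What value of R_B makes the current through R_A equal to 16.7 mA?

Two-branch current divider: I_A = I_0 · R_B/(R_A + R_B).
16.7/50.3 = R_B/(R_A + R_B) → R_B = R_A · (0.3320)/(1 − 0.3320) = 29.4 × 0.4970 = 14.61 Ω.

R_B ≈ 14.6 Ω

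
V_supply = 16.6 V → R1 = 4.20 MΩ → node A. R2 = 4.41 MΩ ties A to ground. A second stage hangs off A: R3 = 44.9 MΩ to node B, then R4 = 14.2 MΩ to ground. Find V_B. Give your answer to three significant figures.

Node A sees R2 in parallel with the series input of stage 2, R3 + R4 = 59.10 MΩ.
R2 ‖ (R3+R4) = 4.104 MΩ.
First divider: V_A = V_supply · 4.104/(4.20 + 4.104) = 8.204 V.
Then the unloaded second divider: V_B = V_A × R4/(R3+R4) = 8.204 × 0.2403 = 1.971 V.

V_B ≈ 1.97 V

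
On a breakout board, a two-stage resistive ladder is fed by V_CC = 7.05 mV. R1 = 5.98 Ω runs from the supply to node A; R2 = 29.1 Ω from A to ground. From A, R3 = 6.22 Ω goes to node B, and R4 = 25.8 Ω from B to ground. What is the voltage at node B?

Node A sees R2 in parallel with the series input of stage 2, R3 + R4 = 32.02 Ω.
R2 ‖ (R3+R4) = 15.25 Ω.
First divider: V_A = V_CC · 15.25/(5.98 + 15.25) = 5.064 mV.
Then the unloaded second divider: V_B = V_A × R4/(R3+R4) = 5.064 × 0.8057 = 4.080 mV.

V_B ≈ 4.08 mV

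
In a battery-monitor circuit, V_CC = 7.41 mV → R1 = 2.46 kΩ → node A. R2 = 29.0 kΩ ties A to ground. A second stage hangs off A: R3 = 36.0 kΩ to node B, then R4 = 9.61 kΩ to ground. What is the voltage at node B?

V_B ≈ 1.37 mV

Looking into the second stage from A: R3 + R4 = 45.61 kΩ appears in parallel with R2.
Effective lower resistance at A: R2 ‖ 45.61 = 17.73 kΩ.
First divider: V_A = V_CC · 17.73/(2.46 + 17.73) = 6.507 mV.
Then the unloaded second divider: V_B = V_A × R4/(R3+R4) = 6.507 × 0.2107 = 1.371 mV.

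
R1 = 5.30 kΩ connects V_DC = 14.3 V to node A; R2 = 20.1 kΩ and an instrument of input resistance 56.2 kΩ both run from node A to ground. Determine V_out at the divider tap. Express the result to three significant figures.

V_out ≈ 10.5 V

First combine the lower leg with the load: R2 ‖ R_L = 14.80 kΩ.
Then V_out = V_DC · R2'/(R1 + R2') = 14.3 × 14.80/20.10 = 10.53 V.
(Unloaded it would be 11.3 V; the load pulls it down.)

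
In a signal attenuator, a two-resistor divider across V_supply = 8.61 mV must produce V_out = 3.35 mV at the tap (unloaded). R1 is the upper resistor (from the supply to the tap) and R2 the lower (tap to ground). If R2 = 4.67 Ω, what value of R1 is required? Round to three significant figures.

The divider ratio is R2/(R1+R2) = 3.35/8.61 = 0.3891.
R1 = R2·(1/k − 1) = 4.67 × 1.570 = 7.333 Ω.

R1 ≈ 7.33 Ω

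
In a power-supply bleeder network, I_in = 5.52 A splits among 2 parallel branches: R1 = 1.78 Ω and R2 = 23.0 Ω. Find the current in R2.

With just two branches, the current splits inversely with resistance.
I(R2) = 5.52 × 1.78/(1.78 + 23.0) = 5.52 × 0.07183 = 0.3965 A.

I ≈ 0.397 A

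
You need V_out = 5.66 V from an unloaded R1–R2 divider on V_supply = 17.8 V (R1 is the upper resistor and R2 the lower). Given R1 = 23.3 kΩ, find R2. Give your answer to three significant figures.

R2 ≈ 10.9 kΩ

Required fraction k = V_out/V_supply = 0.3180.
So R2 = R1 · V_out/(V_supply − V_out) = 23.3 × 5.66/(17.8 − 5.66) = 23.3 × 0.4662 = 10.86 kΩ.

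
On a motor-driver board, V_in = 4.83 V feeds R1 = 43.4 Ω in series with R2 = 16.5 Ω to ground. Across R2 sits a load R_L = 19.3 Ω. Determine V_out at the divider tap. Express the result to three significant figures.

V_out ≈ 0.822 V

R2 ‖ R_L = (16.5 × 19.3)/(16.5 + 19.3) = 8.895 Ω.
Then V_out = V_in · R2'/(R1 + R2') = 4.83 × 8.895/52.30 = 0.8216 V.
(Unloaded it would be 1.33 V; the load pulls it down.)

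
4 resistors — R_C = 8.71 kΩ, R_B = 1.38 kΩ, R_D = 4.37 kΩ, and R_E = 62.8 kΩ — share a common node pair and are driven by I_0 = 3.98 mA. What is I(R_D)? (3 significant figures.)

I ≈ 0.840 mA

Conductances: ΣG = 1/8.71 + 1/1.38 + 1/4.37 + 1/62.8 = 1.084 (1/kΩ).
By the current-divider rule, I = I_0 · G_k/ΣG = 3.98 × 0.2111 = 0.8400 mA.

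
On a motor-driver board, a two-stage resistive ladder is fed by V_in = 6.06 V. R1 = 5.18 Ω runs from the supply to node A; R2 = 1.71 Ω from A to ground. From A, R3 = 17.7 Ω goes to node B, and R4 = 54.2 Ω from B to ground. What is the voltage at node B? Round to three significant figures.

V_B ≈ 1.11 V

The second stage (R3 + R4 = 71.90 Ω) loads node A in parallel with R2.
R2 ‖ (R3+R4) = 1.670 Ω.
V_A = 6.06 × 1.670/(5.18 + 1.670) = 1.478 V.
Then the unloaded second divider: V_B = V_A × R4/(R3+R4) = 1.478 × 0.7538 = 1.114 V.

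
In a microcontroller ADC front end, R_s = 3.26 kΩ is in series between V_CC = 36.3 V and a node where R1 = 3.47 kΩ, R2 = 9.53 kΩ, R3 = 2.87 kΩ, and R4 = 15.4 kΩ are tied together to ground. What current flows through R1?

I ≈ 2.88 mA

Equivalent of the parallel group: R_p = 1.240 kΩ.
V_A = 36.3 × 1.240/4.500 = 10.00 V.
I(R1) = V_A / R1 = 10.00/3.47 = 2.883 mA.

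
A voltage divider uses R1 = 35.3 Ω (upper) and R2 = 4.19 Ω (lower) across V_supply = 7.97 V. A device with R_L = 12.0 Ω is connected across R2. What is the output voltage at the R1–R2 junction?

V_out ≈ 0.644 V

First combine the lower leg with the load: R2 ‖ R_L = 3.106 Ω.
Then V_out = V_supply · R2'/(R1 + R2') = 7.97 × 3.106/38.41 = 0.6445 V.
(Unloaded it would be 0.846 V; the load pulls it down.)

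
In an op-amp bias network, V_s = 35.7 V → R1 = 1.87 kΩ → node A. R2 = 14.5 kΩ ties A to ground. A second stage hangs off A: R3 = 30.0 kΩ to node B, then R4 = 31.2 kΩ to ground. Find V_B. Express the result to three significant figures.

V_B ≈ 15.7 V

The second stage (R3 + R4 = 61.20 kΩ) loads node A in parallel with R2.
R2 ‖ (R3+R4) = 11.72 kΩ.
V_A = 35.7 × 11.72/(1.87 + 11.72) = 30.79 V.
Stage 2 is unloaded, so V_B = V_A · R4/(R3+R4) = 30.79 × 31.2/61.20 = 15.70 V.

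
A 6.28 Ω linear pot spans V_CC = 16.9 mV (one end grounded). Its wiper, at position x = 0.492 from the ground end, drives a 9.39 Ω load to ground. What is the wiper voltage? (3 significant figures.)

V_out ≈ 7.12 mV

Lower segment x·R_p = 3.090 Ω; upper segment (1−x)·R_p = 3.190 Ω.
(x·R_p) ‖ R_L = 2.325 Ω.
Then V_out = V_CC · 2.325/(3.190 + 2.325) = 7.124 mV.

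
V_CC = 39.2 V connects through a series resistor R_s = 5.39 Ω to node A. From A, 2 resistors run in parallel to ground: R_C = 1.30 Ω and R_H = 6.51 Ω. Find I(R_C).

Parallel bank: R_p = 1/(1/1.30 + 1/6.51) = 1.084 Ω.
V_A by voltage divider: V_A = 39.2 × 1.084/(5.39 + 1.084) = 6.562 V.
I(R_C) = V_A / R_C = 6.562/1.30 = 5.047 A.

I ≈ 5.05 A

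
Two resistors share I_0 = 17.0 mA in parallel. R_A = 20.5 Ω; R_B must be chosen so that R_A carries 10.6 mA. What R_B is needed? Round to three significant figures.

The fraction through R_A equals R_B/(R_A+R_B).
10.6/17.0 = R_B/(R_A + R_B) → R_B = R_A · (0.6235)/(1 − 0.6235) = 20.5 × 1.656 = 33.95 Ω.

R_B ≈ 34.0 Ω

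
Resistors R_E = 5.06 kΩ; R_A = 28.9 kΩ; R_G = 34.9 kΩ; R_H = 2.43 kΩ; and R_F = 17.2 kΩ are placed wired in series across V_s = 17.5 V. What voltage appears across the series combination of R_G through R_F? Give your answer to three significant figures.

V ≈ 10.8 V

ΣR = 5.06 + 28.9 + 34.9 + 2.43 + 17.2 = 88.49 kΩ.
R_{R_G..R_F} = 34.9 + 2.43 + 17.2 = 54.53 kΩ.
By the voltage-divider rule, V = 17.5 × 54.53/88.49 = 10.78 V.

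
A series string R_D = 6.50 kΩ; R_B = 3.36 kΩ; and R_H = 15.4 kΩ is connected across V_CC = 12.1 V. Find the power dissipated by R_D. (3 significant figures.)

P ≈ 1.49 mW

Series current I = V_CC/ΣR = 12.1/25.26 = 0.4790 mA.
V(R_D) = I·R = 3.114 V; P = V·I = 3.114 × 0.4790 = 1.491 mW.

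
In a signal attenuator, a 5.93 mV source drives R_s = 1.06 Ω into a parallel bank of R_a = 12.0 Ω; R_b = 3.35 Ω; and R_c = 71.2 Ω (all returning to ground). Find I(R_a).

Combine the parallel branches: R_p = (1/12.0 + 1/3.35 + 1/71.2)⁻¹ = 2.526 Ω.
V_A = 5.93 × 2.526/3.586 = 4.177 mV.
I(R_a) = V_A / R_a = 4.177/12.0 = 0.3481 mA.

I ≈ 0.348 mA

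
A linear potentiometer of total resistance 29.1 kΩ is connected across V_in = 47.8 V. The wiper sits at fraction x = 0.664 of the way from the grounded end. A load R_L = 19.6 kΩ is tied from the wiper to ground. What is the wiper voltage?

V_out ≈ 23.8 V

Lower segment x·R_p = 19.32 kΩ; upper segment (1−x)·R_p = 9.778 kΩ.
R_L loads the lower segment: effective lower R = 9.730 kΩ.
Then V_out = V_in · 9.730/(9.778 + 9.730) = 23.84 V.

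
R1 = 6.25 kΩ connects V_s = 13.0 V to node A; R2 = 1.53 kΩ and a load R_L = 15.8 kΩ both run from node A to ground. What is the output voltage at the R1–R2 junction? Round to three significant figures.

The load sits in parallel with R2, giving an effective lower resistance R2' = R2·R_L/(R2+R_L) = 1.395 kΩ.
Now apply the divider: V_out = 13.0 × 0.1825 = 2.372 V.
(Unloaded it would be 2.56 V; the load pulls it down.)

V_out ≈ 2.37 V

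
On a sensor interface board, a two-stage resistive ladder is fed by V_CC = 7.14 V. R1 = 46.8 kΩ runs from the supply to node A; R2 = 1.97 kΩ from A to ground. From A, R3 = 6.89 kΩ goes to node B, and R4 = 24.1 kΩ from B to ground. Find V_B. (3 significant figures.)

V_B ≈ 0.211 V

Node A sees R2 in parallel with the series input of stage 2, R3 + R4 = 30.99 kΩ.
Effective lower resistance at A: R2 ‖ 30.99 = 1.852 kΩ.
V_A = 7.14 × 1.852/(46.8 + 1.852) = 0.2718 V.
Stage 2 is unloaded, so V_B = V_A · R4/(R3+R4) = 0.2718 × 24.1/30.99 = 0.2114 V.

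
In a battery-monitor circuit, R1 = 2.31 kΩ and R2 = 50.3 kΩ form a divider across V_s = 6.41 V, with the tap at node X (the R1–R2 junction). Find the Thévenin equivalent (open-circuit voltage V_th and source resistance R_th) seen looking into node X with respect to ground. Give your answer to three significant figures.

V_th is the unloaded tap voltage: V_s · R2/(R1+R2) = 6.41 × 0.9561 = 6.129 V.
Zeroing V_s shorts the top of R1 to ground, so R_th = R1 ‖ R2 = 2.209 kΩ.

V_th ≈ 6.13 V, R_th ≈ 2.21 kΩ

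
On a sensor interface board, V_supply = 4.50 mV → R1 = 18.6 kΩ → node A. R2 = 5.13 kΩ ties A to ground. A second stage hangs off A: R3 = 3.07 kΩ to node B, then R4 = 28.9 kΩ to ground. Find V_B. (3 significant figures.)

Looking into the second stage from A: R3 + R4 = 31.97 kΩ appears in parallel with R2.
R2 ‖ (R3+R4) = 4.421 kΩ.
V_A = 4.50 × 4.421/(18.6 + 4.421) = 0.8641 mV.
Then the unloaded second divider: V_B = V_A × R4/(R3+R4) = 0.8641 × 0.9040 = 0.7812 mV.

V_B ≈ 0.781 mV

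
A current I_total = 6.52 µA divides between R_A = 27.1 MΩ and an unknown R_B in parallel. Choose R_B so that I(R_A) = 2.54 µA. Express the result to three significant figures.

R_B ≈ 17.3 MΩ

Two-branch current divider: I_A = I_total · R_B/(R_A + R_B).
With f = 0.3896, R_B = R_A · f/(1−f) = 27.1 × 0.6382 = 17.29 MΩ.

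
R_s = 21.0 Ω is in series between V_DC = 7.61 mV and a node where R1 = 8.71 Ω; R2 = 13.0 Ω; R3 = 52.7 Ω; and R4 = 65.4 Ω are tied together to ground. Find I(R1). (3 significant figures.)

Combine the parallel branches: R_p = (1/8.71 + 1/13.0 + 1/52.7 + 1/65.4)⁻¹ = 4.425 Ω.
Node voltage V_A = V_DC · R_p/(R_s + R_p) = 7.61 × 0.1740 = 1.324 mV.
Branch current I = V_A/R1 = 1.324/8.71 = 0.1521 mA.

I ≈ 0.152 mA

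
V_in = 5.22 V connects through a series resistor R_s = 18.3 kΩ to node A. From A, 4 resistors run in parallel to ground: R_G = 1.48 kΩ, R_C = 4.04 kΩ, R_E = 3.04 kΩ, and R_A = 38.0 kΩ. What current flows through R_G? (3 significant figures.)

I ≈ 0.145 mA

Equivalent of the parallel group: R_p = 0.7822 kΩ.
V_A = 5.22 × 0.7822/19.08 = 0.2140 V.
Branch current I = V_A/R_G = 0.2140/1.48 = 0.1446 mA.
(Check via current divider: I_total = 0.2736 mA; share G_k/ΣG = 0.5285 → same result.)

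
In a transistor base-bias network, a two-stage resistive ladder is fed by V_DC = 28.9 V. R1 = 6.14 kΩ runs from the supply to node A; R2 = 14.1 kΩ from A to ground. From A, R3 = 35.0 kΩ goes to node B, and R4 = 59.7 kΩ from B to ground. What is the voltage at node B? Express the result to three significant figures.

V_B ≈ 12.1 V

The second stage (R3 + R4 = 94.70 kΩ) loads node A in parallel with R2.
Effective lower resistance at A: R2 ‖ 94.70 = 12.27 kΩ.
So V_A = 28.9 × 0.6665 = 19.26 V.
Then the unloaded second divider: V_B = V_A × R4/(R3+R4) = 19.26 × 0.6304 = 12.14 V.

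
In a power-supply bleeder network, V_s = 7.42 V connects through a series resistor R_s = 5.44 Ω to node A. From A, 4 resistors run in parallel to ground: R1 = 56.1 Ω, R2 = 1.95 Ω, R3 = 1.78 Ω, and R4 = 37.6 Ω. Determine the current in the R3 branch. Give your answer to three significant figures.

Parallel bank: R_p = 1/(1/56.1 + 1/1.95 + 1/1.78 + 1/37.6) = 0.8936 Ω.
V_A = 7.42 × 0.8936/6.334 = 1.047 V.
I(R3) = V_A / R3 = 1.047/1.78 = 0.5881 A.

I ≈ 0.588 A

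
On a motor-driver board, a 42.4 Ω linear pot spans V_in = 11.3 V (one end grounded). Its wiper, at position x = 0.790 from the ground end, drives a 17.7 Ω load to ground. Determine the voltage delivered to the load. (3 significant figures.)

V_out ≈ 6.39 V

Split the track: R_lower = x·R_p = 33.50 Ω, R_upper = (1−x)·R_p = 8.904 Ω.
R_L loads the lower segment: effective lower R = 11.58 Ω.
Then V_out = V_in · 11.58/(8.904 + 11.58) = 6.388 V.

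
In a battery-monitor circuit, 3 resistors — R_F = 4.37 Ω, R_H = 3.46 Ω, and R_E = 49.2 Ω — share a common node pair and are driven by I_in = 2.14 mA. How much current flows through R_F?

ΣG = 1/4.37 + 1/3.46 + 1/49.2 = 0.5382.
Current divider: I(R_F) = I_in · G_k/ΣG = 2.14 × (0.2288/0.5382) = 2.14 × 0.4252 = 0.9099 mA.

I ≈ 0.910 mA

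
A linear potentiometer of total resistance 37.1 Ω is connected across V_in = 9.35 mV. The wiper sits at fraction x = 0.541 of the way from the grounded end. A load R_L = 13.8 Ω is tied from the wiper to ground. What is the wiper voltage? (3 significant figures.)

Split the track: R_lower = x·R_p = 20.07 Ω, R_upper = (1−x)·R_p = 17.03 Ω.
R_L loads the lower segment: effective lower R = 8.178 Ω.
V_out = 9.35 × 8.178/(17.03 + 8.178) = 3.033 mV.
(Unloaded: V_out = x·V_in = 5.06 mV.)

V_out ≈ 3.03 mV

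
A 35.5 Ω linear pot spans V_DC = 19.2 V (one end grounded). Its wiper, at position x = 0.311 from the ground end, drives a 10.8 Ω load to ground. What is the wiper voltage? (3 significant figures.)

V_out ≈ 3.50 V

Lower segment x·R_p = 11.04 Ω; upper segment (1−x)·R_p = 24.46 Ω.
Lower segment in parallel with the load: 11.04 ‖ 10.8 = 5.459 Ω.
Loaded-divider output: V_out = 19.2 × 0.1825 = 3.504 V.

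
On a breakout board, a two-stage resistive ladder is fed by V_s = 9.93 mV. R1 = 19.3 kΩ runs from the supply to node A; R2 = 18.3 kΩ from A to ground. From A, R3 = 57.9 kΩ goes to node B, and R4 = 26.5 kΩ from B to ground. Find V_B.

Looking into the second stage from A: R3 + R4 = 84.40 kΩ appears in parallel with R2.
R2 ‖ (R3+R4) = 15.04 kΩ.
V_A = 9.93 × 15.04/(19.3 + 15.04) = 4.349 mV.
Then the unloaded second divider: V_B = V_A × R4/(R3+R4) = 4.349 × 0.3140 = 1.365 mV.

V_B ≈ 1.37 mV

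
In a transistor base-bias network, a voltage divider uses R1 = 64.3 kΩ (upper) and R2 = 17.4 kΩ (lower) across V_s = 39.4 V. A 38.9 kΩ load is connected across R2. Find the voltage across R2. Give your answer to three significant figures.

V_out ≈ 6.21 V

R2 ‖ R_L = (17.4 × 38.9)/(17.4 + 38.9) = 12.02 kΩ.
Then V_out = V_s · R2'/(R1 + R2') = 39.4 × 12.02/76.32 = 6.206 V.
(Unloaded it would be 8.39 V; the load pulls it down.)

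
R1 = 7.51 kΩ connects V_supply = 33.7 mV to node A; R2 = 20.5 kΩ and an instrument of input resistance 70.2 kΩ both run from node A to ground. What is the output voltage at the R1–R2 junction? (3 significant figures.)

V_out ≈ 22.9 mV

First combine the lower leg with the load: R2 ‖ R_L = 15.87 kΩ.
Voltage divider with the loaded lower leg: V_out = 33.7 × 15.87/(7.51 + 15.87) = 33.7 × 0.6787 = 22.87 mV.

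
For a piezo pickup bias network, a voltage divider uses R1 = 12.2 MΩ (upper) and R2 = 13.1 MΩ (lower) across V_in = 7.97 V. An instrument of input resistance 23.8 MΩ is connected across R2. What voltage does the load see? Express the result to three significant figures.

V_out ≈ 3.26 V

The load sits in parallel with R2, giving an effective lower resistance R2' = R2·R_L/(R2+R_L) = 8.449 MΩ.
Then V_out = V_in · R2'/(R1 + R2') = 7.97 × 8.449/20.65 = 3.261 V.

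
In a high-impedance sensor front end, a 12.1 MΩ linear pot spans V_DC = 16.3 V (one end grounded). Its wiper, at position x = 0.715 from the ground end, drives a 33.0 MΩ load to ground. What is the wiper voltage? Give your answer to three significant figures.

V_out ≈ 10.8 V

Split the track: R_lower = x·R_p = 8.651 MΩ, R_upper = (1−x)·R_p = 3.449 MΩ.
R_L loads the lower segment: effective lower R = 6.854 MΩ.
Loaded-divider output: V_out = 16.3 × 0.6653 = 10.84 V.
(Unloaded: V_out = x·V_DC = 11.7 V.)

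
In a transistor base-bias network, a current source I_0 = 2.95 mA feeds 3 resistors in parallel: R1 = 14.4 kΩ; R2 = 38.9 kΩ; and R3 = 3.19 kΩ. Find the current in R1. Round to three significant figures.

I ≈ 0.501 mA

ΣG = 1/14.4 + 1/38.9 + 1/3.19 = 0.4086.
R1 takes the fraction G_k/ΣG = 0.06944/0.4086 = 0.1699, so I = 2.95 × 0.1699 = 0.5013 mA.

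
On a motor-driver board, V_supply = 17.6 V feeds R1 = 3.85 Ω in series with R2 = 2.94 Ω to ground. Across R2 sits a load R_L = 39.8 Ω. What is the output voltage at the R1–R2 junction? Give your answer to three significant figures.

First combine the lower leg with the load: R2 ‖ R_L = 2.738 Ω.
Now apply the divider: V_out = 17.6 × 0.4156 = 7.314 V.
(Unloaded it would be 7.62 V; the load pulls it down.)

V_out ≈ 7.31 V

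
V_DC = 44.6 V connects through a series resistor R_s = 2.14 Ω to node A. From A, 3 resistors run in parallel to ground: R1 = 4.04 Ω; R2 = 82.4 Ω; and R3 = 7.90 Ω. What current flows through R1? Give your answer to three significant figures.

Combine the parallel branches: R_p = (1/4.04 + 1/82.4 + 1/7.90)⁻¹ = 2.589 Ω.
V_A by voltage divider: V_A = 44.6 × 2.589/(2.14 + 2.589) = 24.42 V.
Branch current I = V_A/R1 = 24.42/4.04 = 6.044 A.

I ≈ 6.04 A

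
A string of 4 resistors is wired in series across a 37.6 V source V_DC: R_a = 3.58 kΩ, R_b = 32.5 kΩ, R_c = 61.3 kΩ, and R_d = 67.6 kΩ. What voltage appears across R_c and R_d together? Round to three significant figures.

V ≈ 29.4 V

Total series resistance ΣR = 3.58 + 32.5 + 61.3 + 67.6 = 165.0 kΩ.
R_{R_c..R_d} = 61.3 + 67.6 = 128.9 kΩ.
Voltage divider: V = V_DC · (128.9 / 165.0) = 37.6 × 0.7813 = 29.38 V.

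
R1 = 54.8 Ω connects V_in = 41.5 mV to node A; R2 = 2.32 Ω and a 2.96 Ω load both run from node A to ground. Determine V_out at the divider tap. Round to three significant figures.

The load sits in parallel with R2, giving an effective lower resistance R2' = R2·R_L/(R2+R_L) = 1.301 Ω.
Now apply the divider: V_out = 41.5 × 0.02318 = 0.9621 mV.

V_out ≈ 0.962 mV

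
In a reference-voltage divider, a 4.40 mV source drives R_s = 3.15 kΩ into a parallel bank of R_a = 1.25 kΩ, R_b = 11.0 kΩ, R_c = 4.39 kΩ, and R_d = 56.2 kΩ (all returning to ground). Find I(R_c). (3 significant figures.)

Parallel bank: R_p = 1/(1/1.25 + 1/11.0 + 1/4.39 + 1/56.2) = 0.8799 kΩ.
V_A by voltage divider: V_A = 4.40 × 0.8799/(3.15 + 0.8799) = 0.9607 mV.
I(R_c) = V_A / R_c = 0.9607/4.39 = 0.2188 µA.
(Check via current divider: I_total = 1.092 µA; share G_k/ΣG = 0.2004 → same result.)

I ≈ 0.219 µA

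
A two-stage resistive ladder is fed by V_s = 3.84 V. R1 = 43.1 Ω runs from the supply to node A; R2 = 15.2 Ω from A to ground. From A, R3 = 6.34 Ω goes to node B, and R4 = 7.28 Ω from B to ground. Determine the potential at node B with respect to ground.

Node A sees R2 in parallel with the series input of stage 2, R3 + R4 = 13.62 Ω.
Effective lower resistance at A: R2 ‖ 13.62 = 7.183 Ω.
So V_A = 3.84 × 0.1429 = 0.5486 V.
Then the unloaded second divider: V_B = V_A × R4/(R3+R4) = 0.5486 × 0.5345 = 0.2932 V.

V_B ≈ 0.293 V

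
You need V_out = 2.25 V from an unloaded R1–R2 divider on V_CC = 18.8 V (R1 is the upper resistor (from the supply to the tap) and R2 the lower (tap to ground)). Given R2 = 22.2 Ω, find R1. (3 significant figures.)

V_out/V_CC = R2/(R1+R2) = 0.1197.
R1 = R2·(1/k − 1) = 22.2 × 7.356 = 163.3 Ω.

R1 ≈ 163 Ω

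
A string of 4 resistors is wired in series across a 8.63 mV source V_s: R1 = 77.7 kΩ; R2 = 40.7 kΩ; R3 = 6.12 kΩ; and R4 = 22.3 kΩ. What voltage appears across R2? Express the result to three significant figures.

ΣR = 77.7 + 40.7 + 6.12 + 22.3 = 146.8 kΩ.
By the voltage-divider rule, V = 8.63 × 40.70/146.8 = 2.392 mV.

V ≈ 2.39 mV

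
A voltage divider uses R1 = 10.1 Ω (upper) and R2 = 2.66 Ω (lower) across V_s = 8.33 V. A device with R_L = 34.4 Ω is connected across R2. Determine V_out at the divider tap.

R2 ‖ R_L = (2.66 × 34.4)/(2.66 + 34.4) = 2.469 Ω.
Then V_out = V_s · R2'/(R1 + R2') = 8.33 × 2.469/12.57 = 1.636 V.

V_out ≈ 1.64 V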